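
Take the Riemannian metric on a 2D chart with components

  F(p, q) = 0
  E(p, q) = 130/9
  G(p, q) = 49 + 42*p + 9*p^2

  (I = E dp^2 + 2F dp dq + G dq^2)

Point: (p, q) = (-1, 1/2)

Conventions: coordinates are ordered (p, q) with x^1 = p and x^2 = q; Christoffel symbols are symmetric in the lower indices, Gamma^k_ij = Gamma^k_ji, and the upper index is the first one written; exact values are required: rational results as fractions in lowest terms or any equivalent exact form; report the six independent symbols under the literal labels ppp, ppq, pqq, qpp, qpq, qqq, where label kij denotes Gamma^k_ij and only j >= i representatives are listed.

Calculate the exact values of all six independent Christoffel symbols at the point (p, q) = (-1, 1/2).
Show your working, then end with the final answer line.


E = 130/9, F = 0, G = 16 at the point
E_p = 0, E_q = 0, F_p = 0, F_q = 0, G_p = 24, G_q = 0
EG - F^2 = 2080/9;  g^inv = (9/2080) * [[16, 0], [0, 130/9]]
first-kind symbols [ij,l] = (1/2)(d_i g_jl + d_j g_il - d_l g_ij): [pp,p] = E_p/2 = 0, [pp,q] = F_p - E_q/2 = 0, [pq,p] = E_q/2 = 0, [pq,q] = G_p/2 = 12, [qq,p] = F_q - G_p/2 = -12, [qq,q] = G_q/2 = 0
Gamma^p_ij = (G*[ij,p] - F*[ij,q])/(EG - F^2), Gamma^q_ij = (E*[ij,q] - F*[ij,p])/(EG - F^2)

Answer: Gamma_ppp = 0, Gamma_ppq = 0, Gamma_pqq = -54/65, Gamma_qpp = 0, Gamma_qpq = 3/4, Gamma_qqq = 0


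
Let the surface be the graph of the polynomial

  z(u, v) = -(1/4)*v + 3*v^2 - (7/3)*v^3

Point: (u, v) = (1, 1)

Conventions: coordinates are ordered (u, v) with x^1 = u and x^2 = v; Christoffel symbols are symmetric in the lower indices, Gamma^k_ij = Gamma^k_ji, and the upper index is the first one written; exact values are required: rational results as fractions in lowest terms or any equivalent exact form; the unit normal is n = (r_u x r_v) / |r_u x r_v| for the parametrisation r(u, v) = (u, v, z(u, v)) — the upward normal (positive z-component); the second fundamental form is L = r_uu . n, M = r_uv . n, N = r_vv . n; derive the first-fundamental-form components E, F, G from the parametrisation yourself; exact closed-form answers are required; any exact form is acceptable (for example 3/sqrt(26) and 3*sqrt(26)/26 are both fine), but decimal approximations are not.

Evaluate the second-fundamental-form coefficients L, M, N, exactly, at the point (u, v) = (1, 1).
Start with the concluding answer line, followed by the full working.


Answer: L = 0, M = 0, N = -32*sqrt(41)/41

z_u = 0, z_v = -5/4, z_uu = 0, z_uv = 0, z_vv = -8
E = 1, F = 0, G = 41/16; answer radicand W^2 = 41/16
unnormalised second-form numerators: l = 0, m = 0, n = -8; L = l/sqrt(41/16), and similarly M = m/sqrt(W^2), N = n/sqrt(W^2)


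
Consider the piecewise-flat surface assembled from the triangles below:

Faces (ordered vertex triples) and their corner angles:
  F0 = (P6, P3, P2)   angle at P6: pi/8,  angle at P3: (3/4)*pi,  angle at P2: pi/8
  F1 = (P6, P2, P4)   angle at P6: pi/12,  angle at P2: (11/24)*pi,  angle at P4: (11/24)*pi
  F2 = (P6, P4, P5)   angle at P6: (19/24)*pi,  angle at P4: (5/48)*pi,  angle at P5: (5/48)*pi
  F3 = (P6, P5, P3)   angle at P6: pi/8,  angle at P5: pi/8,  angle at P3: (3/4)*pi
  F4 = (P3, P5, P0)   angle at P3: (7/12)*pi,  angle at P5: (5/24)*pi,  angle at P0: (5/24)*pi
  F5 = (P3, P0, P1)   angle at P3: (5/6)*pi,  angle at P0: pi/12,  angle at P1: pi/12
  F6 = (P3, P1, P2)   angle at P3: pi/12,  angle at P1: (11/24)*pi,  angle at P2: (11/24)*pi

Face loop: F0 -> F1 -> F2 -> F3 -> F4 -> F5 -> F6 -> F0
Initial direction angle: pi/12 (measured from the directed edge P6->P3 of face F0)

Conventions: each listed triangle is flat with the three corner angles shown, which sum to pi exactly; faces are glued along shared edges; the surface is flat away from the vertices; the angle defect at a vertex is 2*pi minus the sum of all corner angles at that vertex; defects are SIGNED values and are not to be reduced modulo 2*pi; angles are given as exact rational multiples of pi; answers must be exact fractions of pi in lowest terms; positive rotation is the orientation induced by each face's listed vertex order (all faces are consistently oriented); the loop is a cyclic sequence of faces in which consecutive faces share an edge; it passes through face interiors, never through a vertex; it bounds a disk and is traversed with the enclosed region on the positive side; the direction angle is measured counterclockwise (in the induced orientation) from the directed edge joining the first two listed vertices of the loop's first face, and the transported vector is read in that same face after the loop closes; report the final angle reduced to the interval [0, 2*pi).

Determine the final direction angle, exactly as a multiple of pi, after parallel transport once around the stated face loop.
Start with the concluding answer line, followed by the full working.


Answer: final direction angle = (47/24)*pi

enclosed vertex P3: corner angles sum to 3*pi, defect = 2*pi - 3*pi = -pi
enclosed vertex P6: corner angles sum to (9/8)*pi, defect = 2*pi - (9/8)*pi = (7/8)*pi
summing the enclosed defects onto the initial angle, mod 2*pi in the induced orientation:
final angle = pi/12 - pi/8 = (47/24)*pi (mod 2*pi)


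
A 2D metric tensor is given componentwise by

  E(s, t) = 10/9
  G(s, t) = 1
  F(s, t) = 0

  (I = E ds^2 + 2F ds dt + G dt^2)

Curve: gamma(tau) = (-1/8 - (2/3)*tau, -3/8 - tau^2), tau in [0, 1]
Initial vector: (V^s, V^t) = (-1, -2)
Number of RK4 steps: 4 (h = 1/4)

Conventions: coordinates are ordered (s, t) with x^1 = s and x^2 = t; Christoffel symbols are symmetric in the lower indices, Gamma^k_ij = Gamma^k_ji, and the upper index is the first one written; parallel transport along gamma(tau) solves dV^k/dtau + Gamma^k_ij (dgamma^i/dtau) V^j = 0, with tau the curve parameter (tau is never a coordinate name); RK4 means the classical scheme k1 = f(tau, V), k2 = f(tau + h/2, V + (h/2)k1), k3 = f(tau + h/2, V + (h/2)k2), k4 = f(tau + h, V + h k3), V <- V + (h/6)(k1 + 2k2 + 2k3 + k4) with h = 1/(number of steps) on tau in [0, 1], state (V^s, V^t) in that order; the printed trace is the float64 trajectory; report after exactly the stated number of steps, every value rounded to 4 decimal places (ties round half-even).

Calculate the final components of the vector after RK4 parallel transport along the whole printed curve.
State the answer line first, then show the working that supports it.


Answer: V^s = -1.0000, V^t = -2.0000

gamma'(tau) = (-2/3, -2*tau); f(tau, V)^k = -Gamma^k_ij(gamma(tau)) gamma'^i(tau) V^j; h = 1/4; intermediate values shown to 6 dp
curve data and Christoffel symbols at the stage parameters:
  tau = 0.000000: gamma = (-0.125000, -0.375000), gamma' = (-0.666667, 0.000000); Gamma_sss = 0.000000, Gamma_sst = 0.000000, Gamma_stt = 0.000000, Gamma_tss = 0.000000, Gamma_tst = 0.000000, Gamma_ttt = 0.000000
  tau = 0.125000: gamma = (-0.208333, -0.390625), gamma' = (-0.666667, -0.250000); Gamma_sss = 0.000000, Gamma_sst = 0.000000, Gamma_stt = 0.000000, Gamma_tss = 0.000000, Gamma_tst = 0.000000, Gamma_ttt = 0.000000
  tau = 0.250000: gamma = (-0.291667, -0.437500), gamma' = (-0.666667, -0.500000); Gamma_sss = 0.000000, Gamma_sst = 0.000000, Gamma_stt = 0.000000, Gamma_tss = 0.000000, Gamma_tst = 0.000000, Gamma_ttt = 0.000000
  tau = 0.375000: gamma = (-0.375000, -0.515625), gamma' = (-0.666667, -0.750000); Gamma_sss = 0.000000, Gamma_sst = 0.000000, Gamma_stt = 0.000000, Gamma_tss = 0.000000, Gamma_tst = 0.000000, Gamma_ttt = 0.000000
  tau = 0.500000: gamma = (-0.458333, -0.625000), gamma' = (-0.666667, -1.000000); Gamma_sss = 0.000000, Gamma_sst = 0.000000, Gamma_stt = 0.000000, Gamma_tss = 0.000000, Gamma_tst = 0.000000, Gamma_ttt = 0.000000
  tau = 0.625000: gamma = (-0.541667, -0.765625), gamma' = (-0.666667, -1.250000); Gamma_sss = 0.000000, Gamma_sst = 0.000000, Gamma_stt = 0.000000, Gamma_tss = 0.000000, Gamma_tst = 0.000000, Gamma_ttt = 0.000000
  tau = 0.750000: gamma = (-0.625000, -0.937500), gamma' = (-0.666667, -1.500000); Gamma_sss = 0.000000, Gamma_sst = 0.000000, Gamma_stt = 0.000000, Gamma_tss = 0.000000, Gamma_tst = 0.000000, Gamma_ttt = 0.000000
  tau = 0.875000: gamma = (-0.708333, -1.140625), gamma' = (-0.666667, -1.750000); Gamma_sss = 0.000000, Gamma_sst = 0.000000, Gamma_stt = 0.000000, Gamma_tss = 0.000000, Gamma_tst = 0.000000, Gamma_ttt = 0.000000
  tau = 1.000000: gamma = (-0.791667, -1.375000), gamma' = (-0.666667, -2.000000); Gamma_sss = 0.000000, Gamma_sst = 0.000000, Gamma_stt = 0.000000, Gamma_tss = 0.000000, Gamma_tst = 0.000000, Gamma_ttt = 0.000000
step 0: V^s = -1.0000, V^t = -2.0000
step 1: k1 = (0.000000, 0.000000), k2 = (0.000000, 0.000000), k3 = (0.000000, 0.000000), k4 = (0.000000, 0.000000); V <- V + (h/6)(k1 + 2k2 + 2k3 + k4): V^s = -1.0000, V^t = -2.0000
step 2: k1 = (0.000000, 0.000000), k2 = (0.000000, 0.000000), k3 = (0.000000, 0.000000), k4 = (0.000000, 0.000000); V <- V + (h/6)(k1 + 2k2 + 2k3 + k4): V^s = -1.0000, V^t = -2.0000
step 3: k1 = (0.000000, 0.000000), k2 = (0.000000, 0.000000), k3 = (0.000000, 0.000000), k4 = (0.000000, 0.000000); V <- V + (h/6)(k1 + 2k2 + 2k3 + k4): V^s = -1.0000, V^t = -2.0000
step 4: k1 = (0.000000, 0.000000), k2 = (0.000000, 0.000000), k3 = (0.000000, 0.000000), k4 = (0.000000, 0.000000); V <- V + (h/6)(k1 + 2k2 + 2k3 + k4): V^s = -1.0000, V^t = -2.0000


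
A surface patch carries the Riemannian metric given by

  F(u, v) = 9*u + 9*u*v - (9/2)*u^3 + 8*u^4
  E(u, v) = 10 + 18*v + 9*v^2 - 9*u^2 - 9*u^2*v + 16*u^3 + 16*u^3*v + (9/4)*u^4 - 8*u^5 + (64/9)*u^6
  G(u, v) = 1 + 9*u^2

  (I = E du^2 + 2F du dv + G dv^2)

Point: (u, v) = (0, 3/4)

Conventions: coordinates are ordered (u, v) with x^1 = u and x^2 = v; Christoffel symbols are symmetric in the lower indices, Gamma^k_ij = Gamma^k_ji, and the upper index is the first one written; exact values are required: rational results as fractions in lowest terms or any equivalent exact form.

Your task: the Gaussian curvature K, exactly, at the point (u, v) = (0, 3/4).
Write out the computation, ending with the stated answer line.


E = 457/16, F = 0, G = 1, EG - F^2 = 457/16 at the point
E_u = 0, E_v = 63/2, F_u = 63/4, F_v = 0, G_u = 0, G_v = 0
E_vv = 18, F_uv = 9, G_uu = 18
Apply the Brioschi formula K = (det M1 - det M2)/(EG - F^2)^2 over the derivative matrices of E, F, G.
M1 = [[-E_vv/2 + F_uv - G_uu/2, E_u/2, F_u - E_v/2], [F_v - G_u/2, E, F], [G_v/2, F, G]] = [[-9, 0, 0], [0, 457/16, 0], [0, 0, 1]]; det M1 = -4113/16
M2 = [[0, E_v/2, G_u/2], [E_v/2, E, F], [G_u/2, F, G]] = [[0, 63/4, 0], [63/4, 457/16, 0], [0, 0, 1]]; det M2 = -3969/16
det M1 - det M2 = -9; K = -9 / (457/16)^2 = -2304/208849

Answer: K = -2304/208849


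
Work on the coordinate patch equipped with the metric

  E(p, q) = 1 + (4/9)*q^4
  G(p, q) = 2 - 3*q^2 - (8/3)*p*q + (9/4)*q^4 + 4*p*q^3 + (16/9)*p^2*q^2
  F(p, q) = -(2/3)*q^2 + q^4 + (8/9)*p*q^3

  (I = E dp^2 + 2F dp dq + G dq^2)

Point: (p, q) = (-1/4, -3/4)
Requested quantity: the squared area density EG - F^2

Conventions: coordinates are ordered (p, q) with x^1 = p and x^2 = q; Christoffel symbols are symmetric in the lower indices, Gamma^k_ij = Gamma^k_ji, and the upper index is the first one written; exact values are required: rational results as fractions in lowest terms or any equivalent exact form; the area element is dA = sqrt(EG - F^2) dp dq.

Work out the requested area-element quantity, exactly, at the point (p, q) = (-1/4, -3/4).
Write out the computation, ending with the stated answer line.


E = 73/64, F = 9/256, G = 1033/1024; EG - F^2 = 1177/1024

Answer: EG - F^2 = 1177/1024


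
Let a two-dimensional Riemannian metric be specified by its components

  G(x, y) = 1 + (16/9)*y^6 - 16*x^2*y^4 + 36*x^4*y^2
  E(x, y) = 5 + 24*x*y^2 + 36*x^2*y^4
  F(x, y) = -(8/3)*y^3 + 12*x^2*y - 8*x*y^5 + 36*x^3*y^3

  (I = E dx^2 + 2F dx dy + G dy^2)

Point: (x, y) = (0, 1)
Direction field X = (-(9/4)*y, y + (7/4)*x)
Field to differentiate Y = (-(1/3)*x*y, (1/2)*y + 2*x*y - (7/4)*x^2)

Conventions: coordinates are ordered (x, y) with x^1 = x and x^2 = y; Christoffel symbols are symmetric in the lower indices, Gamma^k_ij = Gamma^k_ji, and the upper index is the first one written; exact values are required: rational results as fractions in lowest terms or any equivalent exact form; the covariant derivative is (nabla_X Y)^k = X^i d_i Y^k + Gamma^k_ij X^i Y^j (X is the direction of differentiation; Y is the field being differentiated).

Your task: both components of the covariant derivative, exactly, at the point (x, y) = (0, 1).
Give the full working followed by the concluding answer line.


E = 5, F = -8/3, G = 25/9 at the point
E_x = 24, E_y = 0, F_x = -8, F_y = -8, G_x = 0, G_y = 32/3
EG - F^2 = 61/9;  g^inv = (9/61) * [[25/9, 8/3], [8/3, 5]]
first-kind symbols [ij,l] = (1/2)(d_i g_jl + d_j g_il - d_l g_ij): [xx,x] = E_x/2 = 12, [xx,y] = F_x - E_y/2 = -8, [xy,x] = E_y/2 = 0, [xy,y] = G_x/2 = 0, [yy,x] = F_y - G_x/2 = -8, [yy,y] = G_y/2 = 16/3
Gamma^x_ij = (G*[ij,x] - F*[ij,y])/(EG - F^2), Gamma^y_ij = (E*[ij,y] - F*[ij,x])/(EG - F^2)
Gamma_xxx = 108/61, Gamma_xxy = 0, Gamma_xyy = -72/61, Gamma_yxx = -72/61, Gamma_yxy = 0, Gamma_yyy = 48/61
X = (-9/4, 1), Y = (0, 1/2) at the point

Answer: (nabla_X Y)^x = 39/244, (nabla_X Y)^y = -220/61


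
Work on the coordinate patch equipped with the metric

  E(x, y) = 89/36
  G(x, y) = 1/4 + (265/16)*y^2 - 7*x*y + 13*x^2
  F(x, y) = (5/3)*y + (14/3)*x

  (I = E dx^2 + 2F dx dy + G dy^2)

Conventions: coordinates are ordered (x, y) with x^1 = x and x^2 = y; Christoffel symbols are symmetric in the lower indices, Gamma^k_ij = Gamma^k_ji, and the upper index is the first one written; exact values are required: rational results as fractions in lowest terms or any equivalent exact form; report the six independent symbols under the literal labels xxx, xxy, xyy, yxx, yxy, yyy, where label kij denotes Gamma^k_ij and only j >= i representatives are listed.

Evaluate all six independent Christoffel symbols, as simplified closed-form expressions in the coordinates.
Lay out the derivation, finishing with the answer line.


E = 89/36; F = (5/3)*y + (14/3)*x; G = 1/4 + (265/16)*y^2 - 7*x*y + 13*x^2
Gamma^k_ij = (1/2) g^{kl} (d_i g_jl + d_j g_il - d_l g_ij), with g^inv = (1/(EG-F^2)) [[G, -F], [-F, E]]
first partials: E_x = 0, E_y = 0, F_x = 14/3, F_y = 5/3, G_x = -7*y + 26*x, G_y = (265/8)*y - 7*x
D = EG - F^2 = 89/144 + (21985/576)*y^2 - (1183/36)*x*y + (373/36)*x^2
expanded: Gamma^x_xx = (G E_x - 2F F_x + F E_y)/(2D), Gamma^x_xy = (G E_y - F G_x)/(2D), Gamma^x_yy = (2G F_y - G G_x - F G_y)/(2D), Gamma^y_xx = (2E F_x - E E_y - F E_x)/(2D), Gamma^y_xy = (E G_x - F E_y)/(2D), Gamma^y_yy = (E G_y - 2F F_y + F G_x)/(2D); substitute and cancel common factors

Answer: Gamma_xxx = (-12544*x - 4480*y)/(5968*x^2 - 18928*x*y + 21985*y^2 + 356), Gamma_xxy = (-34944*x^2 - 3072*x*y + 3360*y^2)/(5968*x^2 - 18928*x*y + 21985*y^2 + 356), Gamma_xyy = (-97344*x^3 + 78624*x^2*y + 21888*x^2 - 138132*x*y^2 - 47880*x*y - 1872*x + 33390*y^3 + 504*y + 240)/(5968*x^2 - 18928*x*y + 21985*y^2 + 356), Gamma_yxx = 19936/(17904*x^2 - 56784*x*y + 65955*y^2 + 1068), Gamma_yxy = (18512*x - 4984*y)/(5968*x^2 - 18928*x*y + 21985*y^2 + 356), Gamma_yyy = (34944*x^2 + 3072*x*y - 9464*x - 3360*y^2 + 21985*y)/(5968*x^2 - 18928*x*y + 21985*y^2 + 356)


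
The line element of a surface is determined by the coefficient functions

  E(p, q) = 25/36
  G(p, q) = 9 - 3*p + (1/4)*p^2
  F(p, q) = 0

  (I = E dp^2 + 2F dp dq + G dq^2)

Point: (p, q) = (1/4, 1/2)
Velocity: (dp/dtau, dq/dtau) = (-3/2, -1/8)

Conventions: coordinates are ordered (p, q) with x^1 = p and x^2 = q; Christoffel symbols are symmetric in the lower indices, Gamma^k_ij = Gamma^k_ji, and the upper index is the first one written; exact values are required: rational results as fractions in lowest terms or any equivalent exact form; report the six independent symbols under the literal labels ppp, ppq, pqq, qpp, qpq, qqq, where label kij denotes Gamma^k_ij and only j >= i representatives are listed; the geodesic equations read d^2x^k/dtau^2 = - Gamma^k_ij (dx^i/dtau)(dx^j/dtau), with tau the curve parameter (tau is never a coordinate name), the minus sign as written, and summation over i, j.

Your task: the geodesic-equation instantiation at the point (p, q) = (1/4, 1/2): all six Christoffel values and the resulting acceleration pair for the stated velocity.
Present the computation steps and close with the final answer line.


E = 25/36, F = 0, G = 529/64 at the point
E_p = 0, E_q = 0, F_p = 0, F_q = 0, G_p = -23/8, G_q = 0
EG - F^2 = 13225/2304;  g^inv = (2304/13225) * [[529/64, 0], [0, 25/36]]
first-kind symbols [ij,l] = (1/2)(d_i g_jl + d_j g_il - d_l g_ij): [pp,p] = E_p/2 = 0, [pp,q] = F_p - E_q/2 = 0, [pq,p] = E_q/2 = 0, [pq,q] = G_p/2 = -23/16, [qq,p] = F_q - G_p/2 = 23/16, [qq,q] = G_q/2 = 0
Gamma^p_ij = (G*[ij,p] - F*[ij,q])/(EG - F^2), Gamma^q_ij = (E*[ij,q] - F*[ij,p])/(EG - F^2)
Gamma_ppp = 0, Gamma_ppq = 0, Gamma_pqq = 207/100, Gamma_qpp = 0, Gamma_qpq = -4/23, Gamma_qqq = 0
d^2p/dtau^2 = -(Gamma_ppp*(-3/2)^2 + 2*Gamma_ppq*(-3/2)*(-1/8) + Gamma_pqq*(-1/8)^2) = -207/6400
d^2q/dtau^2 = -(Gamma_qpp*(-3/2)^2 + 2*Gamma_qpq*(-3/2)*(-1/8) + Gamma_qqq*(-1/8)^2) = 3/46

Answer: Gamma_ppp = 0, Gamma_ppq = 0, Gamma_pqq = 207/100, Gamma_qpp = 0, Gamma_qpq = -4/23, Gamma_qqq = 0; accelerations (d^2p/dtau^2, d^2q/dtau^2) = (-207/6400, 3/46)


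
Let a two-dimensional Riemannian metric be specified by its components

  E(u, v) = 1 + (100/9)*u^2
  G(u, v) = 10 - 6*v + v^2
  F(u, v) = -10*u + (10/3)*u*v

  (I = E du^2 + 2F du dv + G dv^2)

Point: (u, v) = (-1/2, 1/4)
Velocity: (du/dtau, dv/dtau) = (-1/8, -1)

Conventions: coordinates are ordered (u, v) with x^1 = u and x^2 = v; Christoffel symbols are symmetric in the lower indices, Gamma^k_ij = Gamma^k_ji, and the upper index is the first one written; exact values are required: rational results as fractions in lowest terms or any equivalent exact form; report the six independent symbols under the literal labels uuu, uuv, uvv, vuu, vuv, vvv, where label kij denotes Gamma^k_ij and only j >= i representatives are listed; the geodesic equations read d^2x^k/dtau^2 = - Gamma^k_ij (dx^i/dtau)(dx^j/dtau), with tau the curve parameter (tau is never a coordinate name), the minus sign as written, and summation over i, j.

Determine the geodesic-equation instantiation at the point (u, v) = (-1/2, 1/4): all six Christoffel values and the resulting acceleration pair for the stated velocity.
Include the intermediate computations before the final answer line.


E = 34/9, F = 55/12, G = 137/16 at the point
E_u = -100/9, E_v = 0, F_u = -55/6, F_v = -5/3, G_u = 0, G_v = -11/2
EG - F^2 = 1633/144;  g^inv = (144/1633) * [[137/16, -55/12], [-55/12, 34/9]]
first-kind symbols [ij,l] = (1/2)(d_i g_jl + d_j g_il - d_l g_ij): [uu,u] = E_u/2 = -50/9, [uu,v] = F_u - E_v/2 = -55/6, [uv,u] = E_v/2 = 0, [uv,v] = G_u/2 = 0, [vv,u] = F_v - G_u/2 = -5/3, [vv,v] = G_v/2 = -11/4
Gamma^u_ij = (G*[ij,u] - F*[ij,v])/(EG - F^2), Gamma^v_ij = (E*[ij,v] - F*[ij,u])/(EG - F^2)
Gamma_uuu = -800/1633, Gamma_uuv = 0, Gamma_uvv = -240/1633, Gamma_vuu = -1320/1633, Gamma_vuv = 0, Gamma_vvv = -396/1633
d^2u/dtau^2 = -(Gamma_uuu*(-1/8)^2 + 2*Gamma_uuv*(-1/8)*(-1) + Gamma_uvv*(-1)^2) = 505/3266
d^2v/dtau^2 = -(Gamma_vuu*(-1/8)^2 + 2*Gamma_vuv*(-1/8)*(-1) + Gamma_vvv*(-1)^2) = 3333/13064

Answer: Gamma_uuu = -800/1633, Gamma_uuv = 0, Gamma_uvv = -240/1633, Gamma_vuu = -1320/1633, Gamma_vuv = 0, Gamma_vvv = -396/1633; accelerations (d^2u/dtau^2, d^2v/dtau^2) = (505/3266, 3333/13064)


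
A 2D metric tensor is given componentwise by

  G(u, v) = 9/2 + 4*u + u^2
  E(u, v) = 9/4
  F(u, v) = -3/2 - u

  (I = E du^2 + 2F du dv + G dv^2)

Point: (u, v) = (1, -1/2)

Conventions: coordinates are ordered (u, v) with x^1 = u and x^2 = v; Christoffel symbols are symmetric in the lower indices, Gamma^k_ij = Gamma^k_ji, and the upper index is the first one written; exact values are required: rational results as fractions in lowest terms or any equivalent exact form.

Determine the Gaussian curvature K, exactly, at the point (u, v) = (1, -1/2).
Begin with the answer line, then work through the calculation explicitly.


Answer: K = -152/14641

E = 9/4, F = -5/2, G = 19/2, EG - F^2 = 121/8 at the point
E_u = 0, E_v = 0, F_u = -1, F_v = 0, G_u = 6, G_v = 0
E_vv = 0, F_uv = 0, G_uu = 2
By Brioschi, K is (det M1 - det M2) divided by (EG - F^2) squared.
M1 = [[-E_vv/2 + F_uv - G_uu/2, E_u/2, F_u - E_v/2], [F_v - G_u/2, E, F], [G_v/2, F, G]] = [[-1, 0, -1], [-3, 9/4, -5/2], [0, -5/2, 19/2]]; det M1 = -181/8
M2 = [[0, E_v/2, G_u/2], [E_v/2, E, F], [G_u/2, F, G]] = [[0, 0, 3], [0, 9/4, -5/2], [3, -5/2, 19/2]]; det M2 = -81/4
det M1 - det M2 = -19/8; K = -19/8 / (121/8)^2 = -152/14641


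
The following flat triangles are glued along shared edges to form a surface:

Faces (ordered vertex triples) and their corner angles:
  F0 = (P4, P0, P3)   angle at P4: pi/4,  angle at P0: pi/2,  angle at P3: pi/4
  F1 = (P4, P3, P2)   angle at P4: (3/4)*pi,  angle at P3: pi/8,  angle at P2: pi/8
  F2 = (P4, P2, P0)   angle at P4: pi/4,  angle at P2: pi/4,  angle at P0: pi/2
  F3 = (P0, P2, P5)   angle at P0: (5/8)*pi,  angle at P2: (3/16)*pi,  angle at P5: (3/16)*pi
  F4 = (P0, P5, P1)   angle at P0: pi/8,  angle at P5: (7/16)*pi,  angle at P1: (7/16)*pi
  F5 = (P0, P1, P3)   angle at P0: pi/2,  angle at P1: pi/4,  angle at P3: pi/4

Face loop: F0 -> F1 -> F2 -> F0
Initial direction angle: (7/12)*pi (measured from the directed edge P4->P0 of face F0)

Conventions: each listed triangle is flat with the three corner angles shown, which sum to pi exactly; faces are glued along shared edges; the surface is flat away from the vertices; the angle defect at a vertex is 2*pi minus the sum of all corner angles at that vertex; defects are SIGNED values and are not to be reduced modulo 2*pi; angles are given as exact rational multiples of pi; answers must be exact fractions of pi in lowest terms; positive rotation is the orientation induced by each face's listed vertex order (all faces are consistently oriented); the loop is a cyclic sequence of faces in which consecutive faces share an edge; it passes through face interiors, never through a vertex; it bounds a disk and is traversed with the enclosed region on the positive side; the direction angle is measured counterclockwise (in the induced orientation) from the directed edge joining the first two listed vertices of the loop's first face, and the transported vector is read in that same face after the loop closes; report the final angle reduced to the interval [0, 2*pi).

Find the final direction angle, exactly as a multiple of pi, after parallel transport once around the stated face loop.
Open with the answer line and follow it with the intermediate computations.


Answer: final direction angle = (4/3)*pi

enclosed vertex P4: corner angles sum to (5/4)*pi, defect = 2*pi - (5/4)*pi = (3/4)*pi
final direction = starting direction + enclosed defect total, reduced mod 2*pi (induced orientation)
final angle = (7/12)*pi + (3/4)*pi = (4/3)*pi (mod 2*pi)


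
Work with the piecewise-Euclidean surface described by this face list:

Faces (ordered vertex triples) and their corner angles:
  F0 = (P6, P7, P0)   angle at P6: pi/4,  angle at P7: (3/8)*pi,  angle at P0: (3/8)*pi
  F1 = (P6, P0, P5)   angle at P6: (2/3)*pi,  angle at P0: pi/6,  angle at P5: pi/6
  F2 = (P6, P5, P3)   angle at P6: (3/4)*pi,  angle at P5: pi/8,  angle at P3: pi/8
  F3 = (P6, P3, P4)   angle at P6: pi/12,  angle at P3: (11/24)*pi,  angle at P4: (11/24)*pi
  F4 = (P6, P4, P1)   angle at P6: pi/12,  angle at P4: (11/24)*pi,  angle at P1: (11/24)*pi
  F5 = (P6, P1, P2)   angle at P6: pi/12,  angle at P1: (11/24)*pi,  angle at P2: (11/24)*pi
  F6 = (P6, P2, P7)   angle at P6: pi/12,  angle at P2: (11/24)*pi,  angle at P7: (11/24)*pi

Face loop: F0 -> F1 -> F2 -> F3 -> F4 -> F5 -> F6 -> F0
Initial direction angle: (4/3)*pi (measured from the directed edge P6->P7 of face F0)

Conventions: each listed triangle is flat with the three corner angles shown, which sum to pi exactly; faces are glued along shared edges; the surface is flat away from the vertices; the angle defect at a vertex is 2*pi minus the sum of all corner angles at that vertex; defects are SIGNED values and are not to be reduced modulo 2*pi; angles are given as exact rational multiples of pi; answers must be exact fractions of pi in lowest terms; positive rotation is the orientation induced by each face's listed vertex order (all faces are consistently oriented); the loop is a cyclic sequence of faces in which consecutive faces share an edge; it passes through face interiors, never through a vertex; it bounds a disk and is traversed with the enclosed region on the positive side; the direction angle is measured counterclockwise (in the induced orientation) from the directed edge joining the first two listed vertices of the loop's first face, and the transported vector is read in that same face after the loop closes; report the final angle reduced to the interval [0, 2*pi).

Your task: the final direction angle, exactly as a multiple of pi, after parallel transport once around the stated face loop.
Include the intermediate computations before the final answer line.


enclosed vertex P6: corner angles sum to 2*pi, defect = 2*pi - 2*pi = 0
by Gauss-Bonnet the loop rotates the vector by the enclosed defect sum (positive orientation, mod 2*pi)
final angle = (4/3)*pi + 0 = (4/3)*pi (mod 2*pi)

Answer: final direction angle = (4/3)*pi


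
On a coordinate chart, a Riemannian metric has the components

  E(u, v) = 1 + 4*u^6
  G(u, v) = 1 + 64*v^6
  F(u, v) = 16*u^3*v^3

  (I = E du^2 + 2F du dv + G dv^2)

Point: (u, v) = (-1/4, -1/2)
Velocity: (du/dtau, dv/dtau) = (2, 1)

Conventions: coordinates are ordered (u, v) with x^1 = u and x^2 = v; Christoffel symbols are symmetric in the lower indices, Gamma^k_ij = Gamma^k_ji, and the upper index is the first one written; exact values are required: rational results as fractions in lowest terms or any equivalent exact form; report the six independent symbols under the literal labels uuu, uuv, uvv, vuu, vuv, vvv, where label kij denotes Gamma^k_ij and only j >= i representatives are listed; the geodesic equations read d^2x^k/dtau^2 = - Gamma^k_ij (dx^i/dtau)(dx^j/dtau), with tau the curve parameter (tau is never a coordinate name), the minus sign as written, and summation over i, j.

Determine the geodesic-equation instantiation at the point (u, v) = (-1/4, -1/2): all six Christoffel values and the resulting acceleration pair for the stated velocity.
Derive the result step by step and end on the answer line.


E = 1025/1024, F = 1/32, G = 2 at the point
E_u = -3/128, E_v = 0, F_u = -3/8, F_v = -3/16, G_u = 0, G_v = -12
EG - F^2 = 2049/1024;  g^inv = (1024/2049) * [[2, -1/32], [-1/32, 1025/1024]]
first-kind symbols [ij,l] = (1/2)(d_i g_jl + d_j g_il - d_l g_ij): [uu,u] = E_u/2 = -3/256, [uu,v] = F_u - E_v/2 = -3/8, [uv,u] = E_v/2 = 0, [uv,v] = G_u/2 = 0, [vv,u] = F_v - G_u/2 = -3/16, [vv,v] = G_v/2 = -6
Gamma^u_ij = (G*[ij,u] - F*[ij,v])/(EG - F^2), Gamma^v_ij = (E*[ij,v] - F*[ij,u])/(EG - F^2)
Gamma_uuu = -4/683, Gamma_uuv = 0, Gamma_uvv = -64/683, Gamma_vuu = -128/683, Gamma_vuv = 0, Gamma_vvv = -2048/683
d^2u/dtau^2 = -(Gamma_uuu*(2)^2 + 2*Gamma_uuv*(2)*(1) + Gamma_uvv*(1)^2) = 80/683
d^2v/dtau^2 = -(Gamma_vuu*(2)^2 + 2*Gamma_vuv*(2)*(1) + Gamma_vvv*(1)^2) = 2560/683

Answer: Gamma_uuu = -4/683, Gamma_uuv = 0, Gamma_uvv = -64/683, Gamma_vuu = -128/683, Gamma_vuv = 0, Gamma_vvv = -2048/683; accelerations (d^2u/dtau^2, d^2v/dtau^2) = (80/683, 2560/683)


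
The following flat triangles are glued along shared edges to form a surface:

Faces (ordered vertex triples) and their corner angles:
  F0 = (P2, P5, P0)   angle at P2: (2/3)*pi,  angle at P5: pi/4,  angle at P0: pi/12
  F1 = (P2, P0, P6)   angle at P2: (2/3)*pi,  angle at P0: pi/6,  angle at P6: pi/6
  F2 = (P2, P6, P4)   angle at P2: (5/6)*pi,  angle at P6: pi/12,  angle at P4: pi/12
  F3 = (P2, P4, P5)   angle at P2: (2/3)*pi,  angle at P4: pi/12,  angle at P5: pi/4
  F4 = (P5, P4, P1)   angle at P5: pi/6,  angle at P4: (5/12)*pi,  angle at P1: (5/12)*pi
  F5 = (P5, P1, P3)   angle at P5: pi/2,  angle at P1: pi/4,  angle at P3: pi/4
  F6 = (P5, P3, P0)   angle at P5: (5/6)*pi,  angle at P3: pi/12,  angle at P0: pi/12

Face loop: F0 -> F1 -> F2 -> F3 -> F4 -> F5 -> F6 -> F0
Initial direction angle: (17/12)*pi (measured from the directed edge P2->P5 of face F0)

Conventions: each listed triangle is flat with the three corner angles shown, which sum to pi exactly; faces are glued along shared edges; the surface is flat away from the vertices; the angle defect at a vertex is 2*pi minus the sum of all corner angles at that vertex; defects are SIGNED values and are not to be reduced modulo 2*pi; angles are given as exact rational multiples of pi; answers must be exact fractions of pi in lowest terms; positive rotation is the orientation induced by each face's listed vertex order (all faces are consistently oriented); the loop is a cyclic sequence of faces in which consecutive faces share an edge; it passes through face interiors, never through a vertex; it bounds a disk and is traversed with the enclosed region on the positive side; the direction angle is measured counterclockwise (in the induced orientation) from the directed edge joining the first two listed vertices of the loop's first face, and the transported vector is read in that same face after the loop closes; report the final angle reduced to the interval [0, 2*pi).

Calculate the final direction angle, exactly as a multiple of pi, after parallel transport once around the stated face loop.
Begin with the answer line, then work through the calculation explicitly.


Answer: final direction angle = (7/12)*pi

enclosed vertex P2: corner angles sum to (17/6)*pi, defect = 2*pi - (17/6)*pi = (-5/6)*pi
enclosed vertex P5: corner angles sum to 2*pi, defect = 2*pi - 2*pi = 0
final direction = starting direction + enclosed defect total, reduced mod 2*pi (induced orientation)
final angle = (17/12)*pi - (5/6)*pi = (7/12)*pi (mod 2*pi)


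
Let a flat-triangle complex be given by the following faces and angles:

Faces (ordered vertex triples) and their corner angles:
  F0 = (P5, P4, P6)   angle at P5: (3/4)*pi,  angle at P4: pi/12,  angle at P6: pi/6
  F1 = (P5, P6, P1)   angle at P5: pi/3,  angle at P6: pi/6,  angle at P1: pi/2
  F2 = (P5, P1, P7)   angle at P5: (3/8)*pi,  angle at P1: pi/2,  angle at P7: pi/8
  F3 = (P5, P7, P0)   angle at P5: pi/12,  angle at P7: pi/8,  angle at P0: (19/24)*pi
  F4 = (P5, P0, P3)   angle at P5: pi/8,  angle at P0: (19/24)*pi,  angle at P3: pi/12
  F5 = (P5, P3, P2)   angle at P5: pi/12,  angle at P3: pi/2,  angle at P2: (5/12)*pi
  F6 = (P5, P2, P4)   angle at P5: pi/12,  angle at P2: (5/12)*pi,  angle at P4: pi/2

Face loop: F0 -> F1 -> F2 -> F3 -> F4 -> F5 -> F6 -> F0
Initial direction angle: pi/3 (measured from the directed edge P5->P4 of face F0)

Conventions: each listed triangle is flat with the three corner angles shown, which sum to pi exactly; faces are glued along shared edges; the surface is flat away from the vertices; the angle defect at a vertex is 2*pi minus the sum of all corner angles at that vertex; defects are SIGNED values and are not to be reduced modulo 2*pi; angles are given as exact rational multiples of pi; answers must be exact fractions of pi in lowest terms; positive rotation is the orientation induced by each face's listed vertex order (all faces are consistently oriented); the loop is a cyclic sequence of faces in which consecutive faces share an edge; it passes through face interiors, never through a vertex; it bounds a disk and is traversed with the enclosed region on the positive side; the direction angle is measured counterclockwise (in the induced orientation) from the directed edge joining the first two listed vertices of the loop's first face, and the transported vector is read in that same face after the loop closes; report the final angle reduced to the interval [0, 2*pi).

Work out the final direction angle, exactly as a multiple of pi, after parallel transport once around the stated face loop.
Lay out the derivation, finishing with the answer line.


enclosed vertex P5: corner angles sum to (11/6)*pi, defect = 2*pi - (11/6)*pi = pi/6
holonomy = initial angle + sum of enclosed defects (mod 2*pi), positive in the induced orientation
final angle = pi/3 + pi/6 = pi/2 (mod 2*pi)

Answer: final direction angle = pi/2


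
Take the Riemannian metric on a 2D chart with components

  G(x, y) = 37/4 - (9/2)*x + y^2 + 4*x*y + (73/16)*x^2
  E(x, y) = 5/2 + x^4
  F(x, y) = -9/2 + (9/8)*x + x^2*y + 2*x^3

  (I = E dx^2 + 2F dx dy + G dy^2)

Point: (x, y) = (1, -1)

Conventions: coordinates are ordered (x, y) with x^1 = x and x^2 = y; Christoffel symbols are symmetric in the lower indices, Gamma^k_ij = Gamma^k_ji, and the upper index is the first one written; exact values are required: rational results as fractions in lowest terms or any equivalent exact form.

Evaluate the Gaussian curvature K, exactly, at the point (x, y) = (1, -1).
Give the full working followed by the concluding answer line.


E = 7/2, F = -19/8, G = 101/16, EG - F^2 = 1053/64 at the point
E_x = 4, E_y = 0, F_x = 41/8, F_y = 1, G_x = 5/8, G_y = 2
E_yy = 0, F_xy = 2, G_xx = 73/8
Brioschi: K = (det M1 - det M2) / (EG - F^2)^2 with the standard first/second-derivative matrices M1, M2.
M1 = [[-E_yy/2 + F_xy - G_xx/2, E_x/2, F_x - E_y/2], [F_y - G_x/2, E, F], [G_y/2, F, G]] = [[-41/16, 2, 41/8], [11/16, 7/2, -19/8], [1, -19/8, 101/16]]; det M1 = -41931/512
M2 = [[0, E_y/2, G_x/2], [E_y/2, E, F], [G_x/2, F, G]] = [[0, 0, 5/16], [0, 7/2, -19/8], [5/16, -19/8, 101/16]]; det M2 = -175/512
det M1 - det M2 = -10439/128; K = -10439/128 / (1053/64)^2 = -25696/85293

Answer: K = -25696/85293


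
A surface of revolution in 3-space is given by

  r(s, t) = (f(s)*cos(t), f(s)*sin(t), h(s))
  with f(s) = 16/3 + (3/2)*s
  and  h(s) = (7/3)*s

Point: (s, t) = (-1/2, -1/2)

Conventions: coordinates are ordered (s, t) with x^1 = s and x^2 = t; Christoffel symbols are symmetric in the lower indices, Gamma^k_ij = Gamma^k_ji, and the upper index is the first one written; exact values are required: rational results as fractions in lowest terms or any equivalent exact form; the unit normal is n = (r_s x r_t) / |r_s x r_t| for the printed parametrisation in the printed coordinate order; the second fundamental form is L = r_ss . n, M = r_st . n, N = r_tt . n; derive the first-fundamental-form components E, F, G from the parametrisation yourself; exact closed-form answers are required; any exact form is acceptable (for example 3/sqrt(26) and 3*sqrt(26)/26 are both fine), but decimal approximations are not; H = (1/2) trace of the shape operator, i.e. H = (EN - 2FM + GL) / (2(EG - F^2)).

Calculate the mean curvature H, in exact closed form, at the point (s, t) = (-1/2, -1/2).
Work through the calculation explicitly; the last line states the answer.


f = 55/12, f' = 3/2, f'' = 0, h' = 7/3, h'' = 0
E = 277/36, F = 0, G = 3025/144; answer radicand W^2 = 277/36
unnormalised second-form numerators: l = 0, m = 0, n = 385/36; L = l/sqrt(277/36), and similarly M = m/sqrt(W^2), N = n/sqrt(W^2)
H = (E*n - 2*F*m + G*l) / (2*(EG - F^2)*sqrt(W^2)); E*n - 2*F*m + G*l = 106645/1296, EG - F^2 = 837925/5184, so H = (14/55)/sqrt(277/36)

Answer: H = 84*sqrt(277)/15235


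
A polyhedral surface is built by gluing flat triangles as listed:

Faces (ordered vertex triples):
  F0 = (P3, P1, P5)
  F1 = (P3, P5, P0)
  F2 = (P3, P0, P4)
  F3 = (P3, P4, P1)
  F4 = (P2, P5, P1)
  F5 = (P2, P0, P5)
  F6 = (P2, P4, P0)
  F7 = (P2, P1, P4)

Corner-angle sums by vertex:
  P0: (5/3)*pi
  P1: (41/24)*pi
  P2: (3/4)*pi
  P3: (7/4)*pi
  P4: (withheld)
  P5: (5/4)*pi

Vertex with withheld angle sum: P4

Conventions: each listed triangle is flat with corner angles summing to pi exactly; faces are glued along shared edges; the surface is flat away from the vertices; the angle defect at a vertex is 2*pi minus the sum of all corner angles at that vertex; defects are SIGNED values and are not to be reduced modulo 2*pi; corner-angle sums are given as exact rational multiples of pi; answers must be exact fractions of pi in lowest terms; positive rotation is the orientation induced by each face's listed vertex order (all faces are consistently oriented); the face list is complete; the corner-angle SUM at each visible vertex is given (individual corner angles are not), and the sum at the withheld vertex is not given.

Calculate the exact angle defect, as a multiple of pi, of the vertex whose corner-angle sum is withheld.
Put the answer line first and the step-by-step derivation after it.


Answer: defect(P4) = (9/8)*pi

V = 6, E = 12, F = 8; chi = V - E + F = 2
Gauss-Bonnet: total defect = 2*pi*chi = 4*pi; visible defects sum to (23/8)*pi


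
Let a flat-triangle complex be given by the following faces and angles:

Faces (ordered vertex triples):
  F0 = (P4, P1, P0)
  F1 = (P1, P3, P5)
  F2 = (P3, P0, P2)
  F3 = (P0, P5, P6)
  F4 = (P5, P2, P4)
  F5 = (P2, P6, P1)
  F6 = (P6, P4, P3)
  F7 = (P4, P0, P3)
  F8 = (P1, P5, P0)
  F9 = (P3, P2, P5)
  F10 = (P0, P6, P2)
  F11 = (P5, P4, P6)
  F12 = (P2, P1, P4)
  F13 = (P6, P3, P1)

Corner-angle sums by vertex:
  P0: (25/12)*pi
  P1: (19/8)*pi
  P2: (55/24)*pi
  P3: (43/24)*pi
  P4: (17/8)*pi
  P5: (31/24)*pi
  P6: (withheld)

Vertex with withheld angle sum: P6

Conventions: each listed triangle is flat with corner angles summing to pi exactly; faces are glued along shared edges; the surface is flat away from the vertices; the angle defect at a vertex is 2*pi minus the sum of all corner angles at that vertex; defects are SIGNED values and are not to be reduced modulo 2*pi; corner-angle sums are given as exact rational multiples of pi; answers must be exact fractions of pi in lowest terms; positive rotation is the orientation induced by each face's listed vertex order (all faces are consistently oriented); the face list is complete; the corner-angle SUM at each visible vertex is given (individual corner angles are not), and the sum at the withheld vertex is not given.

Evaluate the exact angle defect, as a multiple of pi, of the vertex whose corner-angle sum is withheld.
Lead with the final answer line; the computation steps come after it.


Answer: defect(P6) = -pi/24

V = 7, E = 21, F = 14; chi = V - E + F = 0
Gauss-Bonnet: total defect = 2*pi*chi = 0; visible defects sum to pi/24


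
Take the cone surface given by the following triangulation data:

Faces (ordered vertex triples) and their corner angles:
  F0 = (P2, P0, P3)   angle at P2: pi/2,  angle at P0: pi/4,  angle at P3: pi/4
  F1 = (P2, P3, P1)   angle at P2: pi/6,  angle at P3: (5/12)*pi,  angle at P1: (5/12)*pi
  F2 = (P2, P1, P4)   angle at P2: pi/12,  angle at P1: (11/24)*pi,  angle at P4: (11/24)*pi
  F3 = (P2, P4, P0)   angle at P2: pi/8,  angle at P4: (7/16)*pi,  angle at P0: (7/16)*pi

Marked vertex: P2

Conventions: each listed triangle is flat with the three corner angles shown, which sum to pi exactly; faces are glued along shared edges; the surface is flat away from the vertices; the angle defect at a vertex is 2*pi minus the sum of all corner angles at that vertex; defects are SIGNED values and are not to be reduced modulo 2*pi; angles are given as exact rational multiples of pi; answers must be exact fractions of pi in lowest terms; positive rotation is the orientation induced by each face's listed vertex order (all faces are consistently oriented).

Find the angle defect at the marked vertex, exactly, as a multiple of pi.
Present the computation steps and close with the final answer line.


Sum of corner angles at P2: (7/8)*pi
defect = 2*pi - (7/8)*pi

Answer: defect(P2) = (9/8)*pi


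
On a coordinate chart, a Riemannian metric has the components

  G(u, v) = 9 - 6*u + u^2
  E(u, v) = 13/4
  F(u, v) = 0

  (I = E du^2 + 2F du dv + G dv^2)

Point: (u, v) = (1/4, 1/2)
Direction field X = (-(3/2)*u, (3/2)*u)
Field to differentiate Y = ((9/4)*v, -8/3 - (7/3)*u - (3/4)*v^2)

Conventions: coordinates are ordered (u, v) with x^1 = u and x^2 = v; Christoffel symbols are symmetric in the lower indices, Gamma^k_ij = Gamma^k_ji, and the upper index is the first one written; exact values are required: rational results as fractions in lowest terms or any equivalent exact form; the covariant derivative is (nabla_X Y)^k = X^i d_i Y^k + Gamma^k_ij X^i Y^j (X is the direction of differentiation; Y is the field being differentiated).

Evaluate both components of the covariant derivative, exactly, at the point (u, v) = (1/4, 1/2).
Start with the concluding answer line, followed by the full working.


Answer: (nabla_X Y)^u = -411/1664, (nabla_X Y)^v = -5/176

E = 13/4, F = 0, G = 121/16 at the point
E_u = 0, E_v = 0, F_u = 0, F_v = 0, G_u = -11/2, G_v = 0
EG - F^2 = 1573/64;  g^inv = (64/1573) * [[121/16, 0], [0, 13/4]]
first-kind symbols [ij,l] = (1/2)(d_i g_jl + d_j g_il - d_l g_ij): [uu,u] = E_u/2 = 0, [uu,v] = F_u - E_v/2 = 0, [uv,u] = E_v/2 = 0, [uv,v] = G_u/2 = -11/4, [vv,u] = F_v - G_u/2 = 11/4, [vv,v] = G_v/2 = 0
Gamma^u_ij = (G*[ij,u] - F*[ij,v])/(EG - F^2), Gamma^v_ij = (E*[ij,v] - F*[ij,u])/(EG - F^2)
Gamma_uuu = 0, Gamma_uuv = 0, Gamma_uvv = 11/13, Gamma_vuu = 0, Gamma_vuv = -4/11, Gamma_vvv = 0
X = (-3/8, 3/8), Y = (9/8, -55/16) at the point
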